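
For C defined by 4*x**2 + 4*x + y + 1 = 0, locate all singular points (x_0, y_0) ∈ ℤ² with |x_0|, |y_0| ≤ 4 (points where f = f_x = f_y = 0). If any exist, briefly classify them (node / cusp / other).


No singular points in the scanned grid; C is smooth there.

Compute partial derivatives:
  f_x = 8*x + 4.
  f_y = 1.
f_y = 1 is a nonzero constant, so f_y never vanishes: no point (x, y) can satisfy f = f_x = f_y = 0. In particular no (x, y) ∈ {−4, ..., 4}² is singular; the curve is smooth.


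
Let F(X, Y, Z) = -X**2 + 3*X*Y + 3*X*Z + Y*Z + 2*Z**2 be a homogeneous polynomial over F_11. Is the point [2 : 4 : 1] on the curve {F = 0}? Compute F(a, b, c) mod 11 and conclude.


F(2,4,1) ≡ 10 (mod 11); P is NOT on the curve.

Evaluate F(2, 4, 1) term-by-term (mod 11).
  -X**2 ↦ -1·4·1·1 = -4
  3*X*Y ↦ 3·2·4·1 = 24
  3*X*Z ↦ 3·2·1·1 = 6
  Y*Z ↦ 1·1·4·1 = 4
  2*Z**2 ↦ 2·1·1·1 = 2
Sum: F(2, 4, 1) = (-4) + (24) + (6) + (4) + (2) = 32.
Reducing mod 11: 32 ≡ 10 (mod 11).
Since F(a, b, c) ≡ 10 ≠ 0 (mod 11), P does NOT lie on the curve.


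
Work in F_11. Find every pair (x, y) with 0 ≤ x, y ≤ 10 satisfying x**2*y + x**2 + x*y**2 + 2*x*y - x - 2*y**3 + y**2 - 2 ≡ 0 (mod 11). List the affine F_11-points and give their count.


Affine F_11-points: {(1, 5), (2, 0), (3, 4), (6, 10), (7, 7), (8, 5), (10, 0), (10, 4), (10, 7)}; count = 9.

For each of the 121 pairs (x, y) ∈ F_11², evaluate f(x, y) mod 11. Record the zeros.
  x = 0: [0↦9, 1↦8, 2↦8, 3↦8, 4↦7, 5↦4, 6↦9, 7↦10, 8↦6, 9↦7, 10↦1]  zeros at y ∈ ∅
  x = 1: [0↦9, 1↦1, 2↦7, 3↦4, 4↦2, 5↦0, 6↦8, 7↦3, 8↦6, 9↦5, 10↦10]  zeros at y ∈ {5}
  x = 2: [0↦0, 1↦9, 2↦1, 3↦8, 4↦7, 5↦8, 6↦10, 7↦1, 8↦2, 9↦1, 10↦8]  zeros at y ∈ {0}
  x = 3: [0↦4, 1↦10, 2↦1, 3↦9, 4↦0, 5↦6, 6↦4, 7↦4, 8↦5, 9↦6, 10↦6]  zeros at y ∈ {4}
  x = 4: [0↦10, 1↦4, 2↦7, 3↦7, 4↦3, 5↦5, 6↦1, 7↦1, 8↦4, 9↦9, 10↦4]  zeros at y ∈ ∅
  x = 5: [0↦7, 1↦2, 2↦8, 3↦2, 4↦5, 5↦5, 6↦1, 7↦3, 8↦10, 9↦10, 10↦2]  zeros at y ∈ ∅
  x = 6: [0↦6, 1↦4, 2↦4, 3↦5, 4↦6, 5↦6, 6↦4, 7↦10, 8↦1, 9↦9, 10↦0]  zeros at y ∈ {10}
  x = 7: [0↦7, 1↦10, 2↦6, 3↦5, 4↦6, 5↦8, 6↦10, 7↦0, 8↦10, 9↦6, 10↦9]  zeros at y ∈ {7}
  x = 8: [0↦10, 1↦9, 2↦3, 3↦2, 4↦5, 5↦0, 6↦8, 7↦6, 8↦4, 9↦1, 10↦7]  zeros at y ∈ {5}
  x = 9: [0↦4, 1↦1, 2↦6, 3↦7, 4↦3, 5↦4, 6↦9, 7↦6, 8↦5, 9↦5, 10↦5]  zeros at y ∈ ∅
  x = 10: [0↦0, 1↦8, 2↦4, 3↦9, 4↦0, 5↦9, 6↦2, 7↦0, 8↦2, 9↦7, 10↦3]  zeros at y ∈ {0, 4, 7}
Collecting zeros: affine points = {(1, 5), (2, 0), (3, 4), (6, 10), (7, 7), (8, 5), (10, 0), (10, 4), (10, 7)}.
Total count |C(F_11)_aff| = 9.


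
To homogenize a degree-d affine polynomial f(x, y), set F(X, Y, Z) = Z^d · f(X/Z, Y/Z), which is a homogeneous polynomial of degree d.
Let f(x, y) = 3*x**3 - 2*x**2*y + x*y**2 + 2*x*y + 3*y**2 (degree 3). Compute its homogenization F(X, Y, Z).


F(X, Y, Z) = 3*X**3 - 2*X**2*Y + X*Y**2 + 2*X*Y*Z + 3*Y**2*Z

deg(f) = 3.
Substitute x = X/Z, y = Y/Z into f, then multiply by Z^3.
  monomial 3·x^3·y^0 ↦ 3·X^3·Y^0·Z^0.
  monomial -2·x^2·y^1 ↦ -2·X^2·Y^1·Z^0.
  monomial 1·x^1·y^2 ↦ 1·X^1·Y^2·Z^0.
  monomial 2·x^1·y^1 ↦ 2·X^1·Y^1·Z^1.
  monomial 3·x^0·y^2 ↦ 3·X^0·Y^2·Z^1.
Collecting: F(X, Y, Z) = 3*X**3 - 2*X**2*Y + X*Y**2 + 2*X*Y*Z + 3*Y**2*Z.


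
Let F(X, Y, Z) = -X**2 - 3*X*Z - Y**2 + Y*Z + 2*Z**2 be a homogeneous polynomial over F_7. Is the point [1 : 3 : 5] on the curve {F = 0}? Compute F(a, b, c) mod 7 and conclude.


F(1,3,5) ≡ 5 (mod 7); P is NOT on the curve.

Evaluate F(1, 3, 5) term-by-term (mod 7).
  -X**2 ↦ -1·1·1·1 = -1
  -3*X*Z ↦ -3·1·1·5 = -15
  -Y**2 ↦ -1·1·9·1 = -9
  Y*Z ↦ 1·1·3·5 = 15
  2*Z**2 ↦ 2·1·1·25 = 50
Sum: F(1, 3, 5) = (-1) + (-15) + (-9) + (15) + (50) = 40.
Reducing mod 7: 40 ≡ 5 (mod 7).
Since F(a, b, c) ≡ 5 ≠ 0 (mod 7), P does NOT lie on the curve.


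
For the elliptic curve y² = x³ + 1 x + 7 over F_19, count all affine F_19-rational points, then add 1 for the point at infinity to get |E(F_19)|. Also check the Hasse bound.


Affine points = {(0, 8), (0, 11), (1, 3), (1, 16), (2, 6), (2, 13), (5, 2), (5, 17), (6, 1), (6, 18), (9, 2), (9, 17), (11, 0), (17, 4), (17, 15), (18, 9), (18, 10)}; affine count = 17; |E(F_19)| = 18.

Discriminant check: Δ ∝ 4a³ + 27b² = 4·1³ + 27·7² = 4·1 + 27·49 ≡ 16 (mod 19). Nonzero ⇒ E is nonsingular.
For each x ∈ F_19, compute rhs = x³ + 1·x + 7 mod 19, then count y ∈ F_19 with y² ≡ rhs.
  x = 0: rhs = 7, matching y values: 8, 11 (2 points).
  x = 1: rhs = 9, matching y values: 3, 16 (2 points).
  x = 2: rhs = 17, matching y values: 6, 13 (2 points).
  x = 3: rhs = 18, matching y values: none (0 points).
  x = 4: rhs = 18, matching y values: none (0 points).
  x = 5: rhs = 4, matching y values: 2, 17 (2 points).
  x = 6: rhs = 1, matching y values: 1, 18 (2 points).
  x = 7: rhs = 15, matching y values: none (0 points).
  x = 8: rhs = 14, matching y values: none (0 points).
  x = 9: rhs = 4, matching y values: 2, 17 (2 points).
  x = 10: rhs = 10, matching y values: none (0 points).
  x = 11: rhs = 0, matching y values: 0 (1 points).
  x = 12: rhs = 18, matching y values: none (0 points).
  x = 13: rhs = 13, matching y values: none (0 points).
  x = 14: rhs = 10, matching y values: none (0 points).
  x = 15: rhs = 15, matching y values: none (0 points).
  x = 16: rhs = 15, matching y values: none (0 points).
  x = 17: rhs = 16, matching y values: 4, 15 (2 points).
  x = 18: rhs = 5, matching y values: 9, 10 (2 points).
Total affine count: 17.
Full point count |E(F_19)| = 17 + 1 = 18.
Hasse bound: |18 − (19+1)| = |-2| = 2 ≤ 2√19 ≈ 8.7178 ✓.


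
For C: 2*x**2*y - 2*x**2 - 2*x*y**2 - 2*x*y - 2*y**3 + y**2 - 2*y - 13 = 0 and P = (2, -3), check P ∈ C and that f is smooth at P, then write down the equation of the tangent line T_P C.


Tangent line at P: -44*x - 34*y - 14 = 0.

Step 1: f(2, -3) = 0, so P lies on C.
Step 2: partial derivatives
  f_x(x, y) = 4*x*y - 4*x - 2*y**2 - 2*y, f_y(x, y) = 2*x**2 - 4*x*y - 2*x - 6*y**2 + 2*y - 2.
  f_x(P) = -44, f_y(P) = -34 (gradient nonzero, so P is smooth).
Step 3: tangent line at P: -44·(x − 2) + -34·(y − -3) = 0.
Expanding: -44*x - 34*y - 14 = 0.


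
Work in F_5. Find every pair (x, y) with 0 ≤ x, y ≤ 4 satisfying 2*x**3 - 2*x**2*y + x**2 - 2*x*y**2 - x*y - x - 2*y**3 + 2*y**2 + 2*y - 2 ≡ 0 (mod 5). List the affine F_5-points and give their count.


Affine F_5-points: {(0, 1), (0, 4), (1, 0), (2, 3), (3, 4), (4, 2)}; count = 6.

For each of the 25 pairs (x, y) ∈ F_5², evaluate f(x, y) mod 5. Record the zeros.
  x = 0: [0↦3, 1↦0, 2↦4, 3↦3, 4↦0]  zeros at y ∈ {1, 4}
  x = 1: [0↦0, 1↦2, 2↦2, 3↦3, 4↦3]  zeros at y ∈ {0}
  x = 2: [0↦1, 1↦4, 2↦1, 3↦0, 4↦4]  zeros at y ∈ {3}
  x = 3: [0↦3, 1↦3, 2↦3, 3↦1, 4↦0]  zeros at y ∈ {4}
  x = 4: [0↦3, 1↦1, 2↦0, 3↦3, 4↦3]  zeros at y ∈ {2}
Collecting zeros: affine points = {(0, 1), (0, 4), (1, 0), (2, 3), (3, 4), (4, 2)}.
Total count |C(F_5)_aff| = 6.


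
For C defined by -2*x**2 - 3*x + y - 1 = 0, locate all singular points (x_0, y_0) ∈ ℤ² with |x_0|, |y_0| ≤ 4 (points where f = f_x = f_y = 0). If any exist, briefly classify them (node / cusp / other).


No singular points in the scanned grid; C is smooth there.

Compute partial derivatives:
  f_x = -4*x - 3.
  f_y = 1.
f_y = 1 is a nonzero constant, so f_y never vanishes: no point (x, y) can satisfy f = f_x = f_y = 0. In particular no (x, y) ∈ {−4, ..., 4}² is singular; the curve is smooth.


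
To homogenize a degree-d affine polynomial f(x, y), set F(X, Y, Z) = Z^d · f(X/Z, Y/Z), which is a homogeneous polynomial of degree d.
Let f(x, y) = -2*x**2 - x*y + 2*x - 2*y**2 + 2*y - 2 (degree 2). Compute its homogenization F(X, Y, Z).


F(X, Y, Z) = -2*X**2 - X*Y + 2*X*Z - 2*Y**2 + 2*Y*Z - 2*Z**2

deg(f) = 2.
Substitute x = X/Z, y = Y/Z into f, then multiply by Z^2.
  monomial -2·x^2·y^0 ↦ -2·X^2·Y^0·Z^0.
  monomial -1·x^1·y^1 ↦ -1·X^1·Y^1·Z^0.
  monomial 2·x^1·y^0 ↦ 2·X^1·Y^0·Z^1.
  monomial -2·x^0·y^2 ↦ -2·X^0·Y^2·Z^0.
  monomial 2·x^0·y^1 ↦ 2·X^0·Y^1·Z^1.
  monomial -2·x^0·y^0 ↦ -2·X^0·Y^0·Z^2.
Collecting: F(X, Y, Z) = -2*X**2 - X*Y + 2*X*Z - 2*Y**2 + 2*Y*Z - 2*Z**2.


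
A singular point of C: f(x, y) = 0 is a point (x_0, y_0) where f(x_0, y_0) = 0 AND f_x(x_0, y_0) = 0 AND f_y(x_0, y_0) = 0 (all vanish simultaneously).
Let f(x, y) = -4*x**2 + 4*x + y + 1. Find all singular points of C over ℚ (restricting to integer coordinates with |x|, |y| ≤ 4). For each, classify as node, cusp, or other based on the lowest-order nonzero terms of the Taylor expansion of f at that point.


No singular points in the scanned grid; C is smooth there.

Compute partial derivatives:
  f_x = 4 - 8*x.
  f_y = 1.
f_y = 1 is a nonzero constant, so f_y never vanishes: no point (x, y) can satisfy f = f_x = f_y = 0. In particular no (x, y) ∈ {−4, ..., 4}² is singular; the curve is smooth.


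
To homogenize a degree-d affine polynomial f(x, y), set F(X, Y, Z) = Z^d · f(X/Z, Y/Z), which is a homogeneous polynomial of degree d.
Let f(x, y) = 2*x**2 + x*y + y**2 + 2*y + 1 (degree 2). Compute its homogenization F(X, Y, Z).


F(X, Y, Z) = 2*X**2 + X*Y + Y**2 + 2*Y*Z + Z**2

deg(f) = 2.
Substitute x = X/Z, y = Y/Z into f, then multiply by Z^2.
  monomial 2·x^2·y^0 ↦ 2·X^2·Y^0·Z^0.
  monomial 1·x^1·y^1 ↦ 1·X^1·Y^1·Z^0.
  monomial 1·x^0·y^2 ↦ 1·X^0·Y^2·Z^0.
  monomial 2·x^0·y^1 ↦ 2·X^0·Y^1·Z^1.
  monomial 1·x^0·y^0 ↦ 1·X^0·Y^0·Z^2.
Collecting: F(X, Y, Z) = 2*X**2 + X*Y + Y**2 + 2*Y*Z + Z**2.


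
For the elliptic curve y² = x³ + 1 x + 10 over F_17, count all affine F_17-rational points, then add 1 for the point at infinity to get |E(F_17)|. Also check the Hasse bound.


Affine points = {(5, 2), (5, 15), (9, 0), (10, 0), (11, 3), (11, 14), (12, 4), (12, 13), (15, 0), (16, 5), (16, 12)}; affine count = 11; |E(F_17)| = 12.

Discriminant check: Δ ∝ 4a³ + 27b² = 4·1³ + 27·10² = 4·1 + 27·100 ≡ 1 (mod 17). Nonzero ⇒ E is nonsingular.
For each x ∈ F_17, compute rhs = x³ + 1·x + 10 mod 17, then count y ∈ F_17 with y² ≡ rhs.
  x = 0: rhs = 10, matching y values: none (0 points).
  x = 1: rhs = 12, matching y values: none (0 points).
  x = 2: rhs = 3, matching y values: none (0 points).
  x = 3: rhs = 6, matching y values: none (0 points).
  x = 4: rhs = 10, matching y values: none (0 points).
  x = 5: rhs = 4, matching y values: 2, 15 (2 points).
  x = 6: rhs = 11, matching y values: none (0 points).
  x = 7: rhs = 3, matching y values: none (0 points).
  x = 8: rhs = 3, matching y values: none (0 points).
  x = 9: rhs = 0, matching y values: 0 (1 points).
  x = 10: rhs = 0, matching y values: 0 (1 points).
  x = 11: rhs = 9, matching y values: 3, 14 (2 points).
  x = 12: rhs = 16, matching y values: 4, 13 (2 points).
  x = 13: rhs = 10, matching y values: none (0 points).
  x = 14: rhs = 14, matching y values: none (0 points).
  x = 15: rhs = 0, matching y values: 0 (1 points).
  x = 16: rhs = 8, matching y values: 5, 12 (2 points).
Total affine count: 11.
Full point count |E(F_17)| = 11 + 1 = 12.
Hasse bound: |12 − (17+1)| = |-6| = 6 ≤ 2√17 ≈ 8.2462 ✓.


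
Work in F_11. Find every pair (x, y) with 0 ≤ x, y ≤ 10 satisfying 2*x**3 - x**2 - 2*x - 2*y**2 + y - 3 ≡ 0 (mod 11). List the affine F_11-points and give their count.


Affine F_11-points: {(3, 7), (3, 10), (5, 7), (5, 10), (7, 3), (8, 2), (8, 4), (9, 7), (9, 10)}; count = 9.

For each of the 121 pairs (x, y) ∈ F_11², evaluate f(x, y) mod 11. Record the zeros.
  x = 0: [0↦8, 1↦7, 2↦2, 3↦4, 4↦2, 5↦7, 6↦8, 7↦5, 8↦9, 9↦9, 10↦5]  zeros at y ∈ ∅
  x = 1: [0↦7, 1↦6, 2↦1, 3↦3, 4↦1, 5↦6, 6↦7, 7↦4, 8↦8, 9↦8, 10↦4]  zeros at y ∈ ∅
  x = 2: [0↦5, 1↦4, 2↦10, 3↦1, 4↦10, 5↦4, 6↦5, 7↦2, 8↦6, 9↦6, 10↦2]  zeros at y ∈ ∅
  x = 3: [0↦3, 1↦2, 2↦8, 3↦10, 4↦8, 5↦2, 6↦3, 7↦0, 8↦4, 9↦4, 10↦0]  zeros at y ∈ {7, 10}
  x = 4: [0↦2, 1↦1, 2↦7, 3↦9, 4↦7, 5↦1, 6↦2, 7↦10, 8↦3, 9↦3, 10↦10]  zeros at y ∈ ∅
  x = 5: [0↦3, 1↦2, 2↦8, 3↦10, 4↦8, 5↦2, 6↦3, 7↦0, 8↦4, 9↦4, 10↦0]  zeros at y ∈ {7, 10}
  x = 6: [0↦7, 1↦6, 2↦1, 3↦3, 4↦1, 5↦6, 6↦7, 7↦4, 8↦8, 9↦8, 10↦4]  zeros at y ∈ ∅
  x = 7: [0↦4, 1↦3, 2↦9, 3↦0, 4↦9, 5↦3, 6↦4, 7↦1, 8↦5, 9↦5, 10↦1]  zeros at y ∈ {3}
  x = 8: [0↦6, 1↦5, 2↦0, 3↦2, 4↦0, 5↦5, 6↦6, 7↦3, 8↦7, 9↦7, 10↦3]  zeros at y ∈ {2, 4}
  x = 9: [0↦3, 1↦2, 2↦8, 3↦10, 4↦8, 5↦2, 6↦3, 7↦0, 8↦4, 9↦4, 10↦0]  zeros at y ∈ {7, 10}
  x = 10: [0↦7, 1↦6, 2↦1, 3↦3, 4↦1, 5↦6, 6↦7, 7↦4, 8↦8, 9↦8, 10↦4]  zeros at y ∈ ∅
Collecting zeros: affine points = {(3, 7), (3, 10), (5, 7), (5, 10), (7, 3), (8, 2), (8, 4), (9, 7), (9, 10)}.
Total count |C(F_11)_aff| = 9.


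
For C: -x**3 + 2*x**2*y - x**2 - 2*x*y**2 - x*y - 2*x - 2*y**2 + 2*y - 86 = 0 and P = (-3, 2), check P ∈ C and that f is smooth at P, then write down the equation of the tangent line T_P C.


Tangent line at P: -57*x + 39*y - 249 = 0.

Step 1: f(-3, 2) = 0, so P lies on C.
Step 2: partial derivatives
  f_x(x, y) = -3*x**2 + 4*x*y - 2*x - 2*y**2 - y - 2, f_y(x, y) = 2*x**2 - 4*x*y - x - 4*y + 2.
  f_x(P) = -57, f_y(P) = 39 (gradient nonzero, so P is smooth).
Step 3: tangent line at P: -57·(x − -3) + 39·(y − 2) = 0.
Expanding: -57*x + 39*y - 249 = 0.


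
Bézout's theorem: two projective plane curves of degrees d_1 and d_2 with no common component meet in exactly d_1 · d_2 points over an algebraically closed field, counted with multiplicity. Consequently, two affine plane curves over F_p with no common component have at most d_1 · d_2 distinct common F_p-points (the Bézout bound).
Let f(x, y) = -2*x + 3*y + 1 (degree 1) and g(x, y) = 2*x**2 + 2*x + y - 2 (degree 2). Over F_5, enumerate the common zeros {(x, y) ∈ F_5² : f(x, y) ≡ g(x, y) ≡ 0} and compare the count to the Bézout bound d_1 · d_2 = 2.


Common zeros: ∅; count = 0; Bézout bound = 2.

deg(f) = 1, deg(g) = 2, so Bézout bound = 2.
Scan x ∈ F_5. For each x, list the y ∈ F_5 with f(x, y) ≡ 0 and those with g(x, y) ≡ 0 (mod 5); the common zeros in that column are the intersection.
  x = 0: f ≡ 0 at y ∈ {3}; g ≡ 0 at y ∈ {2}; common: ∅.
  x = 1: f ≡ 0 at y ∈ {2}; g ≡ 0 at y ∈ {3}; common: ∅.
  x = 2: f ≡ 0 at y ∈ {1}; g ≡ 0 at y ∈ {0}; common: ∅.
  x = 3: f ≡ 0 at y ∈ {0}; g ≡ 0 at y ∈ {3}; common: ∅.
  x = 4: f ≡ 0 at y ∈ {4}; g ≡ 0 at y ∈ {2}; common: ∅.
Collecting: common zeros = ∅, so the count is 0.
Comparison with the Bézout bound: 0 ≤ 2 = deg(f)·deg(g), as expected for curves with no common component (the affine F_5-count falls short of the bound because intersections may lie at infinity, over extension fields, or carry multiplicity).


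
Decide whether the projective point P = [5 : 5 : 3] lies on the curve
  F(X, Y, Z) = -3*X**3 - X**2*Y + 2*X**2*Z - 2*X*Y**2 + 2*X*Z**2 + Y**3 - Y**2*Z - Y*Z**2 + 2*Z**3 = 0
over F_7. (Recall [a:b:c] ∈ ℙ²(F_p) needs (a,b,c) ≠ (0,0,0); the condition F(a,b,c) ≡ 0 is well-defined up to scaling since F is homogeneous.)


F(5,5,3) ≡ 4 (mod 7); P is NOT on the curve.

Evaluate F(5, 5, 3) term-by-term (mod 7).
  -3*X**3 ↦ -3·125·1·1 = -375
  -X**2*Y ↦ -1·25·5·1 = -125
  2*X**2*Z ↦ 2·25·1·3 = 150
  -2*X*Y**2 ↦ -2·5·25·1 = -250
  2*X*Z**2 ↦ 2·5·1·9 = 90
  Y**3 ↦ 1·1·125·1 = 125
  -Y**2*Z ↦ -1·1·25·3 = -75
  -Y*Z**2 ↦ -1·1·5·9 = -45
  2*Z**3 ↦ 2·1·1·27 = 54
Sum: F(5, 5, 3) = (-375) + (-125) + (150) + (-250) + (90) + (125) + (-75) + (-45) + (54) = -451.
Reducing mod 7: -451 ≡ 4 (mod 7).
Since F(a, b, c) ≡ 4 ≠ 0 (mod 7), P does NOT lie on the curve.


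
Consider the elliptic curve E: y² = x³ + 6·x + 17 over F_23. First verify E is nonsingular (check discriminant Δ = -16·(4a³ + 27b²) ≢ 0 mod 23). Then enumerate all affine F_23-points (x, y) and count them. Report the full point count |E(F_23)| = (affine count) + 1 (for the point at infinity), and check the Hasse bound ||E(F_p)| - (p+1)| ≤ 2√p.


Affine points = {(1, 1), (1, 22), (3, 4), (3, 19), (4, 6), (4, 17), (6, 4), (6, 19), (8, 5), (8, 18), (9, 8), (9, 15), (12, 0), (14, 4), (14, 19), (15, 3), (15, 20), (16, 0), (17, 8), (17, 15), (18, 0), (20, 8), (20, 15)}; affine count = 23; |E(F_23)| = 24.

Discriminant check: Δ ∝ 4a³ + 27b² = 4·6³ + 27·17² = 4·216 + 27·289 ≡ 19 (mod 23). Nonzero ⇒ E is nonsingular.
For each x ∈ F_23, compute rhs = x³ + 6·x + 17 mod 23, then count y ∈ F_23 with y² ≡ rhs.
  x = 0: rhs = 17, matching y values: none (0 points).
  x = 1: rhs = 1, matching y values: 1, 22 (2 points).
  x = 2: rhs = 14, matching y values: none (0 points).
  x = 3: rhs = 16, matching y values: 4, 19 (2 points).
  x = 4: rhs = 13, matching y values: 6, 17 (2 points).
  x = 5: rhs = 11, matching y values: none (0 points).
  x = 6: rhs = 16, matching y values: 4, 19 (2 points).
  x = 7: rhs = 11, matching y values: none (0 points).
  x = 8: rhs = 2, matching y values: 5, 18 (2 points).
  x = 9: rhs = 18, matching y values: 8, 15 (2 points).
  x = 10: rhs = 19, matching y values: none (0 points).
  x = 11: rhs = 11, matching y values: none (0 points).
  x = 12: rhs = 0, matching y values: 0 (1 points).
  x = 13: rhs = 15, matching y values: none (0 points).
  x = 14: rhs = 16, matching y values: 4, 19 (2 points).
  x = 15: rhs = 9, matching y values: 3, 20 (2 points).
  x = 16: rhs = 0, matching y values: 0 (1 points).
  x = 17: rhs = 18, matching y values: 8, 15 (2 points).
  x = 18: rhs = 0, matching y values: 0 (1 points).
  x = 19: rhs = 21, matching y values: none (0 points).
  x = 20: rhs = 18, matching y values: 8, 15 (2 points).
  x = 21: rhs = 20, matching y values: none (0 points).
  x = 22: rhs = 10, matching y values: none (0 points).
Total affine count: 23.
Full point count |E(F_23)| = 23 + 1 = 24.
Hasse bound: |24 − (23+1)| = |0| = 0 ≤ 2√23 ≈ 9.5917 ✓.


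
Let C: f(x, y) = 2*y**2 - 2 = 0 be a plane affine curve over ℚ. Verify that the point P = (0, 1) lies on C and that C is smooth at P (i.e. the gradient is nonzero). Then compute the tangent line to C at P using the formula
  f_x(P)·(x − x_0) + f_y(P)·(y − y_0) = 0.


Tangent line at P: 4*y - 4 = 0.

Step 1: f(0, 1) = 0, so P lies on C.
Step 2: partial derivatives
  f_x(x, y) = 0, f_y(x, y) = 4*y.
  f_x(P) = 0, f_y(P) = 4 (gradient nonzero, so P is smooth).
Step 3: tangent line at P: 0·(x − 0) + 4·(y − 1) = 0.
Expanding: 4*y - 4 = 0.


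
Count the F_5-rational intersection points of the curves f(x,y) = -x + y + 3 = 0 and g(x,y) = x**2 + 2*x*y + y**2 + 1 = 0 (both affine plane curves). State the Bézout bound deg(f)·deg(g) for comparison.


Common zeros: {(0, 2), (3, 0)}; count = 2; Bézout bound = 2.

deg(f) = 1, deg(g) = 2, so Bézout bound = 2.
Scan x ∈ F_5. For each x, list the y ∈ F_5 with f(x, y) ≡ 0 and those with g(x, y) ≡ 0 (mod 5); the common zeros in that column are the intersection.
  x = 0: f ≡ 0 at y ∈ {2}; g ≡ 0 at y ∈ {2, 3}; common: {2}.
  x = 1: f ≡ 0 at y ∈ {3}; g ≡ 0 at y ∈ {1, 2}; common: ∅.
  x = 2: f ≡ 0 at y ∈ {4}; g ≡ 0 at y ∈ {0, 1}; common: ∅.
  x = 3: f ≡ 0 at y ∈ {0}; g ≡ 0 at y ∈ {0, 4}; common: {0}.
  x = 4: f ≡ 0 at y ∈ {1}; g ≡ 0 at y ∈ {3, 4}; common: ∅.
Collecting: common zeros = {(0, 2), (3, 0)}, so the count is 2.
Comparison with the Bézout bound: 2 ≤ 2 = deg(f)·deg(g), as expected for curves with no common component (the bound is attained).


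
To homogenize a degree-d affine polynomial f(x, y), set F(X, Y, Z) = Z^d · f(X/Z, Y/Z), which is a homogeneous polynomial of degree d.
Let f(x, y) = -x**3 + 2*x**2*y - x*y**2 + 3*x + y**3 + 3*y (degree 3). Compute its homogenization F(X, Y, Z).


F(X, Y, Z) = -X**3 + 2*X**2*Y - X*Y**2 + 3*X*Z**2 + Y**3 + 3*Y*Z**2

deg(f) = 3.
Substitute x = X/Z, y = Y/Z into f, then multiply by Z^3.
  monomial -1·x^3·y^0 ↦ -1·X^3·Y^0·Z^0.
  monomial 2·x^2·y^1 ↦ 2·X^2·Y^1·Z^0.
  monomial -1·x^1·y^2 ↦ -1·X^1·Y^2·Z^0.
  monomial 3·x^1·y^0 ↦ 3·X^1·Y^0·Z^2.
  monomial 1·x^0·y^3 ↦ 1·X^0·Y^3·Z^0.
  monomial 3·x^0·y^1 ↦ 3·X^0·Y^1·Z^2.
Collecting: F(X, Y, Z) = -X**3 + 2*X**2*Y - X*Y**2 + 3*X*Z**2 + Y**3 + 3*Y*Z**2.


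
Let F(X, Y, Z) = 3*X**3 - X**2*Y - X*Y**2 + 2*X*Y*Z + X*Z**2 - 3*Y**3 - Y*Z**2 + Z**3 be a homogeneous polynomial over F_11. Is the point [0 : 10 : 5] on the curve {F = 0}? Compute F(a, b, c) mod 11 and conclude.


F(0,10,5) ≡ 10 (mod 11); P is NOT on the curve.

Evaluate F(0, 10, 5) term-by-term (mod 11).
  3*X**3 ↦ 3·0·1·1 = 0
  -X**2*Y ↦ -1·0·10·1 = 0
  -X*Y**2 ↦ -1·0·100·1 = 0
  2*X*Y*Z ↦ 2·0·10·5 = 0
  X*Z**2 ↦ 1·0·1·25 = 0
  -3*Y**3 ↦ -3·1·1000·1 = -3000
  -Y*Z**2 ↦ -1·1·10·25 = -250
  Z**3 ↦ 1·1·1·125 = 125
Sum: F(0, 10, 5) = (0) + (0) + (0) + (0) + (0) + (-3000) + (-250) + (125) = -3125.
Reducing mod 11: -3125 ≡ 10 (mod 11).
Since F(a, b, c) ≡ 10 ≠ 0 (mod 11), P does NOT lie on the curve.


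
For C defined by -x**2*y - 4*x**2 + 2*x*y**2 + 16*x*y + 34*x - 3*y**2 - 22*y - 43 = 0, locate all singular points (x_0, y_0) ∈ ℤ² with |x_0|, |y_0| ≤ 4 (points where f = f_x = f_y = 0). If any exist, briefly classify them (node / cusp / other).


Singular points: {(2, -3)}; classification: node.

Compute partial derivatives:
  f_x = -2*x*y - 8*x + 2*y**2 + 16*y + 34.
  f_y = -x**2 + 4*x*y + 16*x - 6*y - 22.
Scan x_0 ∈ {−4, ..., 4}. For each x_0, f_y(x_0, y) is a polynomial in y; find its integer roots y ∈ {−4, ..., 4}, then test f_x and f at those candidates.
  x = -4: f_y(-4, y) = -22*y - 102; no integer root y with |y| ≤ 4.
  x = -3: f_y(-3, y) = -18*y - 79; no integer root y with |y| ≤ 4.
  x = -2: f_y(-2, y) = -14*y - 58; no integer root y with |y| ≤ 4.
  x = -1: f_y(-1, y) = -10*y - 39; no integer root y with |y| ≤ 4.
  x = 0: f_y(0, y) = -6*y - 22; no integer root y with |y| ≤ 4.
  x = 1: f_y(1, y) = -2*y - 7; no integer root y with |y| ≤ 4.
  x = 2: f_y(2, y) = 2*y + 6; vanishes at y ∈ {-3}. (2, -3): f_x = 0, f = 0 — SINGULAR.
  x = 3: f_y(3, y) = 6*y + 17; no integer root y with |y| ≤ 4.
  x = 4: f_y(4, y) = 10*y + 26; no integer root y with |y| ≤ 4.
Only singular point on the grid: (2, -3).
Classify: substitute x = 2 + u, y = -3 + v and expand: f = -u**2*v - u**2 + 2*u*v**2 + v**2.
No constant or linear terms (consistent with a singular point). Quadratic part: -u**2 + v**2. Cubic part: -u**2*v + 2*u*v**2.
The quadratic part v**2 - u**2 = (v − u)(v + u) splits into two distinct linear factors, so there are two distinct tangent lines y − -3 = ±(x − 2) — this is a node (ordinary double point).
Classification: node.


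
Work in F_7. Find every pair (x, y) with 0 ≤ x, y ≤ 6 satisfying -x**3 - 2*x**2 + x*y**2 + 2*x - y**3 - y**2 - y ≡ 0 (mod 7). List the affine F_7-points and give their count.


Affine F_7-points: {(0, 0), (0, 2), (0, 4), (3, 5), (3, 6), (4, 3), (6, 1), (6, 2)}; count = 8.

For each of the 49 pairs (x, y) ∈ F_7², evaluate f(x, y) mod 7. Record the zeros.
  x = 0: [0↦0, 1↦4, 2↦0, 3↦3, 4↦0, 5↦6, 6↦1]  zeros at y ∈ {0, 2, 4}
  x = 1: [0↦6, 1↦4, 2↦3, 3↦4, 4↦1, 5↦2, 6↦1]  zeros at y ∈ ∅
  x = 2: [0↦2, 1↦1, 2↦3, 3↦2, 4↦6, 5↦2, 6↦5]  zeros at y ∈ ∅
  x = 3: [0↦3, 1↦3, 2↦1, 3↦5, 4↦2, 5↦0, 6↦0]  zeros at y ∈ {5, 6}
  x = 4: [0↦3, 1↦4, 2↦5, 3↦0, 4↦4, 5↦4, 6↦1]  zeros at y ∈ {3}
  x = 5: [0↦3, 1↦5, 2↦2, 3↦2, 4↦6, 5↦1, 6↦2]  zeros at y ∈ ∅
  x = 6: [0↦4, 1↦0, 2↦0, 3↦5, 4↦2, 5↦6, 6↦4]  zeros at y ∈ {1, 2}
Collecting zeros: affine points = {(0, 0), (0, 2), (0, 4), (3, 5), (3, 6), (4, 3), (6, 1), (6, 2)}.
Total count |C(F_7)_aff| = 8.


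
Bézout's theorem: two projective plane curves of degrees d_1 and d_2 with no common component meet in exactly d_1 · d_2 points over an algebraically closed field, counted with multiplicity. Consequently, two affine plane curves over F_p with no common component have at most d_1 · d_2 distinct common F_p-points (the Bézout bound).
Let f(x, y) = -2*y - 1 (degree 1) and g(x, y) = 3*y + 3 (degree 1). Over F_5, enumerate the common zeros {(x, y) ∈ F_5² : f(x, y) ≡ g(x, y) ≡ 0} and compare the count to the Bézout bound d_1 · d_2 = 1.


Common zeros: ∅; count = 0; Bézout bound = 1.

deg(f) = 1, deg(g) = 1, so Bézout bound = 1.
Scan x ∈ F_5. For each x, list the y ∈ F_5 with f(x, y) ≡ 0 and those with g(x, y) ≡ 0 (mod 5); the common zeros in that column are the intersection.
  x = 0: f ≡ 0 at y ∈ {2}; g ≡ 0 at y ∈ {4}; common: ∅.
  x = 1: f ≡ 0 at y ∈ {2}; g ≡ 0 at y ∈ {4}; common: ∅.
  x = 2: f ≡ 0 at y ∈ {2}; g ≡ 0 at y ∈ {4}; common: ∅.
  x = 3: f ≡ 0 at y ∈ {2}; g ≡ 0 at y ∈ {4}; common: ∅.
  x = 4: f ≡ 0 at y ∈ {2}; g ≡ 0 at y ∈ {4}; common: ∅.
Collecting: common zeros = ∅, so the count is 0.
Comparison with the Bézout bound: 0 ≤ 1 = deg(f)·deg(g), as expected for curves with no common component (the affine F_5-count falls short of the bound because intersections may lie at infinity, over extension fields, or carry multiplicity).


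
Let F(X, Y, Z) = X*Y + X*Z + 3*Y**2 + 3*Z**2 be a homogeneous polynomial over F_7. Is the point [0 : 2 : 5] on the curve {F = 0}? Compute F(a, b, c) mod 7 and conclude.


F(0,2,5) ≡ 3 (mod 7); P is NOT on the curve.

Evaluate F(0, 2, 5) term-by-term (mod 7).
  X*Y ↦ 1·0·2·1 = 0
  X*Z ↦ 1·0·1·5 = 0
  3*Y**2 ↦ 3·1·4·1 = 12
  3*Z**2 ↦ 3·1·1·25 = 75
Sum: F(0, 2, 5) = (0) + (0) + (12) + (75) = 87.
Reducing mod 7: 87 ≡ 3 (mod 7).
Since F(a, b, c) ≡ 3 ≠ 0 (mod 7), P does NOT lie on the curve.


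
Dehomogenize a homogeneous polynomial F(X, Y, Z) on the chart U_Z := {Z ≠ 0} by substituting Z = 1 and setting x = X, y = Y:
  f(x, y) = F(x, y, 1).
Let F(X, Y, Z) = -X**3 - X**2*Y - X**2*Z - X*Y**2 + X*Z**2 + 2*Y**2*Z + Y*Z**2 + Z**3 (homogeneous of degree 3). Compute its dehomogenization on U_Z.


f(x, y) = -x**3 - x**2*y - x**2 - x*y**2 + x + 2*y**2 + y + 1

On U_Z we set Z = 1. Each monomial c·X^i·Y^j·Z^k in F becomes c·x^i·y^j·1^k = c·x^i·y^j.
Substituting Z = 1: F(X, Y, 1) = -x**3 - x**2*y - x**2 - x*y**2 + x + 2*y**2 + y + 1.
Note: deg(f) ≤ deg(F) = 3; strict inequality happens when F is divisible by Z (lost terms).


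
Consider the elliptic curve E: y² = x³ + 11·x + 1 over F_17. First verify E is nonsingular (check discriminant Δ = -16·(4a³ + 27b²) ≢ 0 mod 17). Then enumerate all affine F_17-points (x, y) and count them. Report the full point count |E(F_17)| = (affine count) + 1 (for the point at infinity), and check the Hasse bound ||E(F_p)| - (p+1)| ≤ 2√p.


Affine points = {(0, 1), (0, 16), (1, 8), (1, 9), (7, 8), (7, 9), (9, 8), (9, 9), (11, 5), (11, 12), (12, 5), (12, 12), (14, 3), (14, 14)}; affine count = 14; |E(F_17)| = 15.

Discriminant check: Δ ∝ 4a³ + 27b² = 4·11³ + 27·1² = 4·1331 + 27·1 ≡ 13 (mod 17). Nonzero ⇒ E is nonsingular.
For each x ∈ F_17, compute rhs = x³ + 11·x + 1 mod 17, then count y ∈ F_17 with y² ≡ rhs.
  x = 0: rhs = 1, matching y values: 1, 16 (2 points).
  x = 1: rhs = 13, matching y values: 8, 9 (2 points).
  x = 2: rhs = 14, matching y values: none (0 points).
  x = 3: rhs = 10, matching y values: none (0 points).
  x = 4: rhs = 7, matching y values: none (0 points).
  x = 5: rhs = 11, matching y values: none (0 points).
  x = 6: rhs = 11, matching y values: none (0 points).
  x = 7: rhs = 13, matching y values: 8, 9 (2 points).
  x = 8: rhs = 6, matching y values: none (0 points).
  x = 9: rhs = 13, matching y values: 8, 9 (2 points).
  x = 10: rhs = 6, matching y values: none (0 points).
  x = 11: rhs = 8, matching y values: 5, 12 (2 points).
  x = 12: rhs = 8, matching y values: 5, 12 (2 points).
  x = 13: rhs = 12, matching y values: none (0 points).
  x = 14: rhs = 9, matching y values: 3, 14 (2 points).
  x = 15: rhs = 5, matching y values: none (0 points).
  x = 16: rhs = 6, matching y values: none (0 points).
Total affine count: 14.
Full point count |E(F_17)| = 14 + 1 = 15.
Hasse bound: |15 − (17+1)| = |-3| = 3 ≤ 2√17 ≈ 8.2462 ✓.


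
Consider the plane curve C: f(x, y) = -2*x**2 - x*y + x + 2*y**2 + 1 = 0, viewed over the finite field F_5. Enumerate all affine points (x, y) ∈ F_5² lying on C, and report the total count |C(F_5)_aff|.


Affine F_5-points: {(1, 0), (1, 3), (2, 0), (2, 1), (3, 1), (3, 3)}; count = 6.

For each of the 25 pairs (x, y) ∈ F_5², evaluate f(x, y) mod 5. Record the zeros.
  x = 0: [0↦1, 1↦3, 2↦4, 3↦4, 4↦3]  zeros at y ∈ ∅
  x = 1: [0↦0, 1↦1, 2↦1, 3↦0, 4↦3]  zeros at y ∈ {0, 3}
  x = 2: [0↦0, 1↦0, 2↦4, 3↦2, 4↦4]  zeros at y ∈ {0, 1}
  x = 3: [0↦1, 1↦0, 2↦3, 3↦0, 4↦1]  zeros at y ∈ {1, 3}
  x = 4: [0↦3, 1↦1, 2↦3, 3↦4, 4↦4]  zeros at y ∈ ∅
Collecting zeros: affine points = {(1, 0), (1, 3), (2, 0), (2, 1), (3, 1), (3, 3)}.
Total count |C(F_5)_aff| = 6.


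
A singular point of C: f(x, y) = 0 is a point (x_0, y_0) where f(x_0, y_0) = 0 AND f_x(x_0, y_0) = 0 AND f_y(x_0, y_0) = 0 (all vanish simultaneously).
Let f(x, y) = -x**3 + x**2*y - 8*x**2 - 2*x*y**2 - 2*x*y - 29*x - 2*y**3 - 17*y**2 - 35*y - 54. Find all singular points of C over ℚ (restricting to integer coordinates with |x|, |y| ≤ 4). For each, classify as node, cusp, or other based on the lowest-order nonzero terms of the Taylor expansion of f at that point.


Singular points: {(-3, -2)}; classification: node.

Compute partial derivatives:
  f_x = -3*x**2 + 2*x*y - 16*x - 2*y**2 - 2*y - 29.
  f_y = x**2 - 4*x*y - 2*x - 6*y**2 - 34*y - 35.
Scan x_0 ∈ {−4, ..., 4}. For each x_0, f_y(x_0, y) is a polynomial in y; find its integer roots y ∈ {−4, ..., 4}, then test f_x and f at those candidates.
  x = -4: f_y(-4, y) = -6*y**2 - 18*y - 11; no integer root y with |y| ≤ 4.
  x = -3: f_y(-3, y) = -6*y**2 - 22*y - 20; vanishes at y ∈ {-2}. (-3, -2): f_x = 0, f = 0 — SINGULAR.
  x = -2: f_y(-2, y) = -6*y**2 - 26*y - 27; no integer root y with |y| ≤ 4.
  x = -1: f_y(-1, y) = -6*y**2 - 30*y - 32; no integer root y with |y| ≤ 4.
  x = 0: f_y(0, y) = -6*y**2 - 34*y - 35; no integer root y with |y| ≤ 4.
  x = 1: f_y(1, y) = -6*y**2 - 38*y - 36; no integer root y with |y| ≤ 4.
  x = 2: f_y(2, y) = -6*y**2 - 42*y - 35; no integer root y with |y| ≤ 4.
  x = 3: f_y(3, y) = -6*y**2 - 46*y - 32; no integer root y with |y| ≤ 4.
  x = 4: f_y(4, y) = -6*y**2 - 50*y - 27; no integer root y with |y| ≤ 4.
Only singular point on the grid: (-3, -2).
Classify: substitute x = -3 + u, y = -2 + v and expand: f = -u**3 + u**2*v - u**2 - 2*u*v**2 - 2*v**3 + v**2.
No constant or linear terms (consistent with a singular point). Quadratic part: -u**2 + v**2. Cubic part: -u**3 + u**2*v - 2*u*v**2 - 2*v**3.
The quadratic part v**2 - u**2 = (v − u)(v + u) splits into two distinct linear factors, so there are two distinct tangent lines y − -2 = ±(x − -3) — this is a node (ordinary double point).
Classification: node.


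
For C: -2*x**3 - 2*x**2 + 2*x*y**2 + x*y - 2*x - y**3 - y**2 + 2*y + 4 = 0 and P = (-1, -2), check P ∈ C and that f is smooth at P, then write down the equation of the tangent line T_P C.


Tangent line at P: 2*x + y + 4 = 0.

Step 1: f(-1, -2) = 0, so P lies on C.
Step 2: partial derivatives
  f_x(x, y) = -6*x**2 - 4*x + 2*y**2 + y - 2, f_y(x, y) = 4*x*y + x - 3*y**2 - 2*y + 2.
  f_x(P) = 2, f_y(P) = 1 (gradient nonzero, so P is smooth).
Step 3: tangent line at P: 2·(x − -1) + 1·(y − -2) = 0.
Expanding: 2*x + y + 4 = 0.


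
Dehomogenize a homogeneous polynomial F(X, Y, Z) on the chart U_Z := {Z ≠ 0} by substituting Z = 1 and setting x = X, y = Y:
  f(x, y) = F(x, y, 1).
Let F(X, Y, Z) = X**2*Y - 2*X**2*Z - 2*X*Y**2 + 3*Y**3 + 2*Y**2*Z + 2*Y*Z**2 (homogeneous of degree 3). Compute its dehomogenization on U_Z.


f(x, y) = x**2*y - 2*x**2 - 2*x*y**2 + 3*y**3 + 2*y**2 + 2*y

On U_Z we set Z = 1. Each monomial c·X^i·Y^j·Z^k in F becomes c·x^i·y^j·1^k = c·x^i·y^j.
Substituting Z = 1: F(X, Y, 1) = x**2*y - 2*x**2 - 2*x*y**2 + 3*y**3 + 2*y**2 + 2*y.
Note: deg(f) ≤ deg(F) = 3; strict inequality happens when F is divisible by Z (lost terms).


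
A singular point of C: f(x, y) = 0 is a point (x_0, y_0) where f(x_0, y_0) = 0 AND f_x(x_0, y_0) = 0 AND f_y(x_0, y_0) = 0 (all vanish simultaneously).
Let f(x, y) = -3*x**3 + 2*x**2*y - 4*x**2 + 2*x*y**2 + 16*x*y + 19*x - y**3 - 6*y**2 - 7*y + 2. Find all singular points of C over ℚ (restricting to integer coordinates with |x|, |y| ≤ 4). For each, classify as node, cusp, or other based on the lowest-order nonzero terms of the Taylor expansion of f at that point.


Singular points: {(-1, -3)}; classification: node.

Compute partial derivatives:
  f_x = -9*x**2 + 4*x*y - 8*x + 2*y**2 + 16*y + 19.
  f_y = 2*x**2 + 4*x*y + 16*x - 3*y**2 - 12*y - 7.
Scan x_0 ∈ {−4, ..., 4}. For each x_0, f_y(x_0, y) is a polynomial in y; find its integer roots y ∈ {−4, ..., 4}, then test f_x and f at those candidates.
  x = -4: f_y(-4, y) = -3*y**2 - 28*y - 39; no integer root y with |y| ≤ 4.
  x = -3: f_y(-3, y) = -3*y**2 - 24*y - 37; no integer root y with |y| ≤ 4.
  x = -2: f_y(-2, y) = -3*y**2 - 20*y - 31; no integer root y with |y| ≤ 4.
  x = -1: f_y(-1, y) = -3*y**2 - 16*y - 21; vanishes at y ∈ {-3}. (-1, -3): f_x = 0, f = 0 — SINGULAR.
  x = 0: f_y(0, y) = -3*y**2 - 12*y - 7; no integer root y with |y| ≤ 4.
  x = 1: f_y(1, y) = -3*y**2 - 8*y + 11; vanishes at y ∈ {1}. (1, 1): f_x = 24 ≠ 0.
  x = 2: f_y(2, y) = -3*y**2 - 4*y + 33; no integer root y with |y| ≤ 4.
  x = 3: f_y(3, y) = 59 - 3*y**2; no integer root y with |y| ≤ 4.
  x = 4: f_y(4, y) = -3*y**2 + 4*y + 89; no integer root y with |y| ≤ 4.
Only singular point on the grid: (-1, -3).
Classify: substitute x = -1 + u, y = -3 + v and expand: f = -3*u**3 + 2*u**2*v - u**2 + 2*u*v**2 - v**3 + v**2.
No constant or linear terms (consistent with a singular point). Quadratic part: -u**2 + v**2. Cubic part: -3*u**3 + 2*u**2*v + 2*u*v**2 - v**3.
The quadratic part v**2 - u**2 = (v − u)(v + u) splits into two distinct linear factors, so there are two distinct tangent lines y − -3 = ±(x − -1) — this is a node (ordinary double point).
Classification: node.


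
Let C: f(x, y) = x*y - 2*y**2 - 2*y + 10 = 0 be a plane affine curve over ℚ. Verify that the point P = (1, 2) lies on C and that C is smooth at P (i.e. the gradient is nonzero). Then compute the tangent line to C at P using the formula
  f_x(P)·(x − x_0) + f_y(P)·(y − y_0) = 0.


Tangent line at P: 2*x - 9*y + 16 = 0.

Step 1: f(1, 2) = 0, so P lies on C.
Step 2: partial derivatives
  f_x(x, y) = y, f_y(x, y) = x - 4*y - 2.
  f_x(P) = 2, f_y(P) = -9 (gradient nonzero, so P is smooth).
Step 3: tangent line at P: 2·(x − 1) + -9·(y − 2) = 0.
Expanding: 2*x - 9*y + 16 = 0.


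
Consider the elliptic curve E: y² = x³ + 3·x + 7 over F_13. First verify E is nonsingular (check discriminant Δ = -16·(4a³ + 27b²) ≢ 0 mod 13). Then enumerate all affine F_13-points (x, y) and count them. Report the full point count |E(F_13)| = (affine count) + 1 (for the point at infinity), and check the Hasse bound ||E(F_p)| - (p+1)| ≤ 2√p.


Affine points = {(3, 2), (3, 11), (5, 2), (5, 11), (8, 6), (8, 7), (9, 3), (9, 10), (10, 6), (10, 7), (12, 4), (12, 9)}; affine count = 12; |E(F_13)| = 13.

Discriminant check: Δ ∝ 4a³ + 27b² = 4·3³ + 27·7² = 4·27 + 27·49 ≡ 1 (mod 13). Nonzero ⇒ E is nonsingular.
For each x ∈ F_13, compute rhs = x³ + 3·x + 7 mod 13, then count y ∈ F_13 with y² ≡ rhs.
  x = 0: rhs = 7, matching y values: none (0 points).
  x = 1: rhs = 11, matching y values: none (0 points).
  x = 2: rhs = 8, matching y values: none (0 points).
  x = 3: rhs = 4, matching y values: 2, 11 (2 points).
  x = 4: rhs = 5, matching y values: none (0 points).
  x = 5: rhs = 4, matching y values: 2, 11 (2 points).
  x = 6: rhs = 7, matching y values: none (0 points).
  x = 7: rhs = 7, matching y values: none (0 points).
  x = 8: rhs = 10, matching y values: 6, 7 (2 points).
  x = 9: rhs = 9, matching y values: 3, 10 (2 points).
  x = 10: rhs = 10, matching y values: 6, 7 (2 points).
  x = 11: rhs = 6, matching y values: none (0 points).
  x = 12: rhs = 3, matching y values: 4, 9 (2 points).
Total affine count: 12.
Full point count |E(F_13)| = 12 + 1 = 13.
Hasse bound: |13 − (13+1)| = |-1| = 1 ≤ 2√13 ≈ 7.2111 ✓.


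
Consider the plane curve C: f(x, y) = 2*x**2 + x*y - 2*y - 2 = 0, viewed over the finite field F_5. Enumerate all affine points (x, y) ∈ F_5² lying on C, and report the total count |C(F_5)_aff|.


Affine F_5-points: {(0, 4), (1, 0), (3, 4), (4, 0)}; count = 4.

For each of the 25 pairs (x, y) ∈ F_5², evaluate f(x, y) mod 5. Record the zeros.
  x = 0: [0↦3, 1↦1, 2↦4, 3↦2, 4↦0]  zeros at y ∈ {4}
  x = 1: [0↦0, 1↦4, 2↦3, 3↦2, 4↦1]  zeros at y ∈ {0}
  x = 2: [0↦1, 1↦1, 2↦1, 3↦1, 4↦1]  zeros at y ∈ ∅
  x = 3: [0↦1, 1↦2, 2↦3, 3↦4, 4↦0]  zeros at y ∈ {4}
  x = 4: [0↦0, 1↦2, 2↦4, 3↦1, 4↦3]  zeros at y ∈ {0}
Collecting zeros: affine points = {(0, 4), (1, 0), (3, 4), (4, 0)}.
Total count |C(F_5)_aff| = 4.


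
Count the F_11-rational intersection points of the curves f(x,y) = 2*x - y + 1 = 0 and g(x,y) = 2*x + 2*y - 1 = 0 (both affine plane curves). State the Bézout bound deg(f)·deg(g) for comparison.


Common zeros: {(9, 8)}; count = 1; Bézout bound = 1.

deg(f) = 1, deg(g) = 1, so Bézout bound = 1.
Scan x ∈ F_11. For each x, list the y ∈ F_11 with f(x, y) ≡ 0 and those with g(x, y) ≡ 0 (mod 11); the common zeros in that column are the intersection.
  x = 0: f ≡ 0 at y ∈ {1}; g ≡ 0 at y ∈ {6}; common: ∅.
  x = 1: f ≡ 0 at y ∈ {3}; g ≡ 0 at y ∈ {5}; common: ∅.
  x = 2: f ≡ 0 at y ∈ {5}; g ≡ 0 at y ∈ {4}; common: ∅.
  x = 3: f ≡ 0 at y ∈ {7}; g ≡ 0 at y ∈ {3}; common: ∅.
  x = 4: f ≡ 0 at y ∈ {9}; g ≡ 0 at y ∈ {2}; common: ∅.
  x = 5: f ≡ 0 at y ∈ {0}; g ≡ 0 at y ∈ {1}; common: ∅.
  x = 6: f ≡ 0 at y ∈ {2}; g ≡ 0 at y ∈ {0}; common: ∅.
  x = 7: f ≡ 0 at y ∈ {4}; g ≡ 0 at y ∈ {10}; common: ∅.
  x = 8: f ≡ 0 at y ∈ {6}; g ≡ 0 at y ∈ {9}; common: ∅.
  x = 9: f ≡ 0 at y ∈ {8}; g ≡ 0 at y ∈ {8}; common: {8}.
  x = 10: f ≡ 0 at y ∈ {10}; g ≡ 0 at y ∈ {7}; common: ∅.
Collecting: common zeros = {(9, 8)}, so the count is 1.
Comparison with the Bézout bound: 1 ≤ 1 = deg(f)·deg(g), as expected for curves with no common component (the bound is attained).


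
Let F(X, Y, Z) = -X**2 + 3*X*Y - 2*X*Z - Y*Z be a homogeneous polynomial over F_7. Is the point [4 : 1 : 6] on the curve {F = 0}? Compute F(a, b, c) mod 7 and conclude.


F(4,1,6) ≡ 5 (mod 7); P is NOT on the curve.

Evaluate F(4, 1, 6) term-by-term (mod 7).
  -X**2 ↦ -1·16·1·1 = -16
  3*X*Y ↦ 3·4·1·1 = 12
  -2*X*Z ↦ -2·4·1·6 = -48
  -Y*Z ↦ -1·1·1·6 = -6
Sum: F(4, 1, 6) = (-16) + (12) + (-48) + (-6) = -58.
Reducing mod 7: -58 ≡ 5 (mod 7).
Since F(a, b, c) ≡ 5 ≠ 0 (mod 7), P does NOT lie on the curve.


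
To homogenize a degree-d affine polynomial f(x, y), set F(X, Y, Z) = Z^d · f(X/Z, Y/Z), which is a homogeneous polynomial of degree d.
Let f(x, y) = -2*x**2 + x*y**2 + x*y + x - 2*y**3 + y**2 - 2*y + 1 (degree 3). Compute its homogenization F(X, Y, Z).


F(X, Y, Z) = -2*X**2*Z + X*Y**2 + X*Y*Z + X*Z**2 - 2*Y**3 + Y**2*Z - 2*Y*Z**2 + Z**3

deg(f) = 3.
Substitute x = X/Z, y = Y/Z into f, then multiply by Z^3.
  monomial -2·x^2·y^0 ↦ -2·X^2·Y^0·Z^1.
  monomial 1·x^1·y^2 ↦ 1·X^1·Y^2·Z^0.
  monomial 1·x^1·y^1 ↦ 1·X^1·Y^1·Z^1.
  monomial 1·x^1·y^0 ↦ 1·X^1·Y^0·Z^2.
  monomial -2·x^0·y^3 ↦ -2·X^0·Y^3·Z^0.
  monomial 1·x^0·y^2 ↦ 1·X^0·Y^2·Z^1.
  monomial -2·x^0·y^1 ↦ -2·X^0·Y^1·Z^2.
  monomial 1·x^0·y^0 ↦ 1·X^0·Y^0·Z^3.
Collecting: F(X, Y, Z) = -2*X**2*Z + X*Y**2 + X*Y*Z + X*Z**2 - 2*Y**3 + Y**2*Z - 2*Y*Z**2 + Z**3.
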